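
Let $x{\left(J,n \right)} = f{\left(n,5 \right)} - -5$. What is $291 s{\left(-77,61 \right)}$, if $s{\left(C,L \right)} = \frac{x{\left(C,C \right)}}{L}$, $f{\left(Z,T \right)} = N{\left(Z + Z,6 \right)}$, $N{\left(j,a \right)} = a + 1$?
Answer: $\frac{3492}{61} \approx 57.246$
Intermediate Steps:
$N{\left(j,a \right)} = 1 + a$
$f{\left(Z,T \right)} = 7$ ($f{\left(Z,T \right)} = 1 + 6 = 7$)
$x{\left(J,n \right)} = 12$ ($x{\left(J,n \right)} = 7 - -5 = 7 + 5 = 12$)
$s{\left(C,L \right)} = \frac{12}{L}$
$291 s{\left(-77,61 \right)} = 291 \cdot \frac{12}{61} = \frac{3492}{61}$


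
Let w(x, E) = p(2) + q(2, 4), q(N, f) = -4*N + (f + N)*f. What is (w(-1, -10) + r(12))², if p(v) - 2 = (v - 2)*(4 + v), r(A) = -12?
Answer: 36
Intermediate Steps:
q(N, f) = -4*N + f*(N + f) (q(N, f) = -4*N + (N + f)*f = -4*N + f*(N + f))
p(v) = 2 + (-2 + v)*(4 + v) (p(v) = 2 + (v - 2)*(4 + v) = 2 + (-2 + v)*(4 + v))
w(x, E) = 18 (w(x, E) = (-6 + 2² + 2*2) + (4² - 4*2 + 2*4) = (-6 + 4 + 4) + (16 - 8 + 8) = 2 + 16 = 18)
(w(-1, -10) + r(12))² = (18 - 12)² = 6² = 36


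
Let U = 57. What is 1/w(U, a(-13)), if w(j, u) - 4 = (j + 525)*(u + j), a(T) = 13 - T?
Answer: 1/48310 ≈ 2.0700e-5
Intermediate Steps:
w(j, u) = 4 + (525 + j)*(j + u) (w(j, u) = 4 + (j + 525)*(u + j) = 4 + (525 + j)*(j + u))
1/w(U, a(-13)) = 1/(4 + 57**2 + 525*57 + 525*(13 - 1*(-13)) + 57*(13 - 1*(-13))) = 1/(4 + 3249 + 29925 + 525*(13 + 13) + 57*(13 + 13)) = 1/(4 + 3249 + 29925 + 525*26 + 57*26) = 1/(4 + 3249 + 29925 + 13650 + 1482) = 1/48310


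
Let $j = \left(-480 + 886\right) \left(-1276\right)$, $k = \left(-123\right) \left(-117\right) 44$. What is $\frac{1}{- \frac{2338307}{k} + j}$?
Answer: $- \frac{633204}{328037469731} \approx -1.9303 \cdot 10^{-6}$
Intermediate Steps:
$k = 633204$ ($k = 14391 \cdot 44 = 633204$)
$j = -518056$ ($j = 406 \left(-1276\right) = -518056$)
$\frac{1}{- \frac{2338307}{k} + j} = \frac{1}{- \frac{2338307}{633204} - 518056} = \frac{1}{- \frac{328037469731}{633204}} = - \frac{633204}{328037469731}$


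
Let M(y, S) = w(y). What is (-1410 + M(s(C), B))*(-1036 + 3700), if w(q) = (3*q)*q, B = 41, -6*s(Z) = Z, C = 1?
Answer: -3756018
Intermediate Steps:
s(Z) = -Z/6
w(q) = 3*q²
M(y, S) = 3*y²
(-1410 + M(s(C), B))*(-1036 + 3700) = (-1410 + 3*(-⅙*1)²)*(-1036 + 3700) = (-1410 + 3*(-⅙)²)*2664 = (-1410 + 3*(1/36))*2664 = (-1410 + 1/12)*2664 = -16919/12*2664 = -3756018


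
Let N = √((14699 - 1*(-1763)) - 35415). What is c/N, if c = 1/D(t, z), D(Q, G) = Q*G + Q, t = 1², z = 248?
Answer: -I*√18953/4719297 ≈ -2.9172e-5*I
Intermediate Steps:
t = 1
D(Q, G) = Q + G*Q (D(Q, G) = G*Q + Q = Q + G*Q)
N = I*√18953 (N = √((14699 + 1763) - 35415) = √(16462 - 35415) = √(-18953) = I*√18953 ≈ 137.67*I)
c = 1/249 (c = 1/(1*(1 + 248)) = 1/(1*249) = 1/249 ≈ 0.0040161)
c/N = 1/(249*((I*√18953))) = (-I*√18953/18953)/249 = -I*√18953/4719297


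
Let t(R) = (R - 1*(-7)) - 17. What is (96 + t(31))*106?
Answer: 12402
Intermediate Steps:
t(R) = -10 + R (t(R) = (R + 7) - 17 = (7 + R) - 17 = -10 + R)
(96 + t(31))*106 = (96 + (-10 + 31))*106 = (96 + 21)*106 = 117*106 = 12402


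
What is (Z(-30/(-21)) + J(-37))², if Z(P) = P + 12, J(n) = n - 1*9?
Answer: 51984/49 ≈ 1060.9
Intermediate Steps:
J(n) = -9 + n (J(n) = n - 9 = -9 + n)
Z(P) = 12 + P
(Z(-30/(-21)) + J(-37))² = ((12 - 30/(-21)) + (-9 - 37))² = ((12 - 30*(-1/21)) - 46)² = ((12 + 10/7) - 46)² = (94/7 - 46)² = (-228/7)² = 51984/49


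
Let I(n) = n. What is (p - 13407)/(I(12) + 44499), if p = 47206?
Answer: 33799/44511 ≈ 0.75934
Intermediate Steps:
(p - 13407)/(I(12) + 44499) = (47206 - 13407)/(12 + 44499) = 33799/44511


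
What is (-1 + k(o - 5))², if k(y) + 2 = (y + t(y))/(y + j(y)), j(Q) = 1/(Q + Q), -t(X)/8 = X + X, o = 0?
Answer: 90601/289 ≈ 313.50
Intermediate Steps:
t(X) = -16*X (t(X) = -8*(X + X) = -16*X)
j(Q) = 1/(2*Q)
k(y) = -2 - 15*y/(y + 1/(2*y)) (k(y) = -2 + (y - 16*y)/(y + 1/(2*y)) = -2 + (-15*y)/(y + 1/(2*y)) = -2 - 15*y/(y + 1/(2*y)))
(-1 + k(o - 5))² = (-1 + 2*(-1 - 17*(0 - 5)²)/(1 + 2*(0 - 5)²))² = (-1 + 2*(-1 - 17*(-5)²)/(1 + 2*(-5)²))² = (-1 + 2*(-1 - 17*25)/(1 + 2*25))² = (-1 + 2*(-1 - 425)/(1 + 50))² = (-1 + 2*(-426)/51)² = (-1 + 2*(1/51)*(-426))² = (-1 - 284/17)² = (-301/17)² = 90601/289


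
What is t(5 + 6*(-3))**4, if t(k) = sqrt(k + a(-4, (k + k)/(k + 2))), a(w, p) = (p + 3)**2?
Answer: 3640464/14641 ≈ 248.65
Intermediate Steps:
a(w, p) = (3 + p)**2
t(k) = sqrt(k + (3 + 2*k/(2 + k))**2) (t(k) = sqrt(k + (3 + (k + k)/(k + 2))**2) = sqrt(k + (3 + (2*k)/(2 + k))**2) = sqrt(k + (3 + 2*k/(2 + k))**2))
t(5 + 6*(-3))**4 = (sqrt((5 + 6*(-3)) + (6 + 5*(5 + 6*(-3)))**2/(2 + (5 + 6*(-3)))**2))**4 = (sqrt((5 - 18) + (6 + 5*(5 - 18))**2/(2 + (5 - 18))**2))**4 = (sqrt(-13 + (6 + 5*(-13))**2/(2 - 13)**2))**4 = (sqrt(-13 + (6 - 65)**2/(-11)**2))**4 = (sqrt(-13 + (1/121)*(-59)**2))**4 = (sqrt(-13 + (1/121)*3481))**4 = (sqrt(-13 + 3481/121))**4 = (sqrt(1908/121))**4 = (6*sqrt(53)/11)**4 = 3640464/14641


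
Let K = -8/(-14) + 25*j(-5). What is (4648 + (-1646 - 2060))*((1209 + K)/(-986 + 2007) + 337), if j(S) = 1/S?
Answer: 2276786682/7147 ≈ 3.1857e+5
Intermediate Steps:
K = -31/7 (K = -8/(-14) + 25/(-5) = -8*(-1/14) + 25*(-⅕) = 4/7 - 5 = -31/7 ≈ -4.4286)
(4648 + (-1646 - 2060))*((1209 + K)/(-986 + 2007) + 337) = (4648 + (-1646 - 2060))*((1209 - 31/7)/(-986 + 2007) + 337) = (4648 - 3706)*((8432/7)/1021 + 337) = 942*((8432/7)*(1/1021) + 337) = 942*(8432/7147 + 337) = 942*(2416971/7147) = 2276786682/7147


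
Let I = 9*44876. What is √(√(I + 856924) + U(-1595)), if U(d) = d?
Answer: √(-1595 + 2*√315202) ≈ 21.729*I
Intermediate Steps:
I = 403884
√(√(I + 856924) + U(-1595)) = √(√(403884 + 856924) - 1595) = √(√1260808 - 1595) = √(2*√315202 - 1595) = √(-1595 + 2*√315202)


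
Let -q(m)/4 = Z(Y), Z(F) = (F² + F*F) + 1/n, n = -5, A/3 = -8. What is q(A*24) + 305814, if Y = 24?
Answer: 1506034/5 ≈ 3.0121e+5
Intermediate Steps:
A = -24 (A = 3*(-8) = -24)
Z(F) = -⅕ + 2*F² (Z(F) = (F² + F*F) + 1/(-5) = (F² + F²) - ⅕ = 2*F² - ⅕ = -⅕ + 2*F²)
q(m) = -23036/5 (q(m) = -4*(-⅕ + 2*24²) = -4*(-⅕ + 2*576) = -4*(-⅕ + 1152) = -4*5759/5 = -23036/5)
q(A*24) + 305814 = -23036/5 + 305814 = 1506034/5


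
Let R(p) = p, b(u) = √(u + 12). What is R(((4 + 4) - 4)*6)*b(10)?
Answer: 24*√22 ≈ 112.57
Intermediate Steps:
b(u) = √(12 + u)
R(((4 + 4) - 4)*6)*b(10) = (((4 + 4) - 4)*6)*√(12 + 10) = ((8 - 4)*6)*√22 = (4*6)*√22 = 24*√22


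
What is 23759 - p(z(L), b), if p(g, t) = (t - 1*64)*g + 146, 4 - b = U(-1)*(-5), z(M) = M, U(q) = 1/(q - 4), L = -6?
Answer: 23247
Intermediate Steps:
U(q) = 1/(-4 + q)
b = 3 (b = 4 - (-5)/(-4 - 1) = 4 - (-5)/(-5) = 4 - (-1)*(-5)/5 = 4 - 1*1 = 4 - 1 = 3)
p(g, t) = 146 + g*(-64 + t) (p(g, t) = (t - 64)*g + 146 = (-64 + t)*g + 146 = g*(-64 + t) + 146 = 146 + g*(-64 + t))
23759 - p(z(L), b) = 23759 - (146 - 64*(-6) - 6*3) = 23759 - (146 + 384 - 18) = 23759 - 1*512 = 23759 - 512 = 23247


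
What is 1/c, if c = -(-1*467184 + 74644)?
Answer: 1/392540 ≈ 2.5475e-6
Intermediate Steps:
c = 392540 (c = -(-467184 + 74644) = -1*(-392540) = 392540)
1/c = 1/392540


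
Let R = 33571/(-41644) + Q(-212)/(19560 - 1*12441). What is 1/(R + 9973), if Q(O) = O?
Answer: 296463636/2956384021351 ≈ 0.00010028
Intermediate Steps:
R = -247820477/296463636 (R = 33571/(-41644) - 212/(19560 - 1*12441) = 33571*(-1/41644) - 212/(19560 - 12441) = -33571/41644 - 212/7119 = -247820477/296463636 ≈ -0.83592)
1/(R + 9973) = 1/(-247820477/296463636 + 9973) = 1/(2956384021351/296463636) = 296463636/2956384021351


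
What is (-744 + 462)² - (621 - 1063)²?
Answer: -115840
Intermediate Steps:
(-744 + 462)² - (621 - 1063)² = (-282)² - 1*(-442)² = 79524 - 1*195364 = 79524 - 195364 = -115840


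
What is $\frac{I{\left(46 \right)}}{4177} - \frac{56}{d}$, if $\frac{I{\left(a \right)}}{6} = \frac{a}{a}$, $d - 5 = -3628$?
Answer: $\frac{255650}{15133271} \approx 0.016893$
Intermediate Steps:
$d = -3623$ ($d = 5 - 3628 = -3623$)
$I{\left(a \right)} = 6$ ($I{\left(a \right)} = 6 \frac{a}{a} = 6 \cdot 1 = 6$)
$\frac{I{\left(46 \right)}}{4177} - \frac{56}{d} = \frac{6}{4177} - \frac{56}{-3623} = 6 \cdot \frac{1}{4177} - - \frac{56}{3623} = \frac{6}{4177} + \frac{56}{3623} = \frac{255650}{15133271}$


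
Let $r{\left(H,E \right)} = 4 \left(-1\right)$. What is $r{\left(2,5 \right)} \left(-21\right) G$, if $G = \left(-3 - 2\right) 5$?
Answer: $-2100$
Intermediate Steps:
$r{\left(H,E \right)} = -4$
$G = -25$ ($G = \left(-5\right) 5 = -25$)
$r{\left(2,5 \right)} \left(-21\right) G = \left(-4\right) \left(-21\right) \left(-25\right) = 84 \left(-25\right) = -2100$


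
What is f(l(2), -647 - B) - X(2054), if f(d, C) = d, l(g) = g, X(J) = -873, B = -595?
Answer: 875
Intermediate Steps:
f(l(2), -647 - B) - X(2054) = 2 - 1*(-873) = 2 + 873 = 875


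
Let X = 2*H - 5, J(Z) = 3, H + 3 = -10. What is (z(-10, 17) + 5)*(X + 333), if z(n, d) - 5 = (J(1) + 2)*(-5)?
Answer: -4530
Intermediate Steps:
H = -13 (H = -3 - 10 = -13)
z(n, d) = -20 (z(n, d) = 5 + (3 + 2)*(-5) = 5 + 5*(-5) = 5 - 25 = -20)
X = -31 (X = 2*(-13) - 5 = -26 - 5 = -31)
(z(-10, 17) + 5)*(X + 333) = (-20 + 5)*(-31 + 333) = -15*302 = -4530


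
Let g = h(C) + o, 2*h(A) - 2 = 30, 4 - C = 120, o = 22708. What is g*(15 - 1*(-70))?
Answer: 1931540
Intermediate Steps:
C = -116 (C = 4 - 1*120 = 4 - 120 = -116)
h(A) = 16 (h(A) = 1 + (½)*30 = 1 + 15 = 16)
g = 22724 (g = 16 + 22708 = 22724)
g*(15 - 1*(-70)) = 22724*(15 - 1*(-70)) = 22724*(15 + 70) = 22724*85 = 1931540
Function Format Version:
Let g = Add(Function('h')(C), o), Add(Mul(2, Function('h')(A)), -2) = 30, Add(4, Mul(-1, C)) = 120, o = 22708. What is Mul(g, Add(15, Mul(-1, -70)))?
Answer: 1931540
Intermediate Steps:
C = -116 (C = Add(4, Mul(-1, 120)) = Add(4, -120) = -116)
Function('h')(A) = 16 (Function('h')(A) = Add(1, Mul(Rational(1, 2), 30)) = Add(1, 15) = 16)
g = 22724 (g = Add(16, 22708) = 22724)
Mul(g, Add(15, Mul(-1, -70))) = Mul(22724, Add(15, Mul(-1, -70))) = Mul(22724, Add(15, 70)) = Mul(22724, 85) = 1931540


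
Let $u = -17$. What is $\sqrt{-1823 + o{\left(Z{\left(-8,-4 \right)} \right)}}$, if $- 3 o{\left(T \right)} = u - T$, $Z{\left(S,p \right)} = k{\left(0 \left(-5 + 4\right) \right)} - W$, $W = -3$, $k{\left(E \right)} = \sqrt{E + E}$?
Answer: $\frac{i \sqrt{16347}}{3} \approx 42.618 i$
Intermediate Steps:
$k{\left(E \right)} = \sqrt{2} \sqrt{E}$ ($k{\left(E \right)} = \sqrt{2 E} = \sqrt{2} \sqrt{E}$)
$Z{\left(S,p \right)} = 3$ ($Z{\left(S,p \right)} = \sqrt{2} \sqrt{0 \left(-5 + 4\right)} - -3 = \sqrt{2} \sqrt{0 \left(-1\right)} + 3 = \sqrt{2} \sqrt{0} + 3 = \sqrt{2} \cdot 0 + 3 = 0 + 3 = 3$)
$o{\left(T \right)} = \frac{17}{3} + \frac{T}{3}$ ($o{\left(T \right)} = - \frac{-17 - T}{3} = \frac{17}{3} + \frac{T}{3}$)
$\sqrt{-1823 + o{\left(Z{\left(-8,-4 \right)} \right)}} = \sqrt{-1823 + \left(\frac{17}{3} + \frac{1}{3} \cdot 3\right)} = \sqrt{-1823 + \left(\frac{17}{3} + 1\right)} = \sqrt{-1823 + \frac{20}{3}} = \sqrt{- \frac{5449}{3}} = \frac{i \sqrt{16347}}{3}$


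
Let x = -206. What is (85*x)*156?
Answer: -2731560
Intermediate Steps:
(85*x)*156 = (85*(-206))*156 = -17510*156 = -2731560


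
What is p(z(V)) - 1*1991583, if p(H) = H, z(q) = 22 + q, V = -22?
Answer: -1991583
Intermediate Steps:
p(z(V)) - 1*1991583 = (22 - 22) - 1*1991583 = 0 - 1991583 = -1991583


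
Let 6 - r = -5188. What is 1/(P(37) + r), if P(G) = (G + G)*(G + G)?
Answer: 1/10670 ≈ 9.3721e-5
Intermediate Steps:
P(G) = 4*G² (P(G) = (2*G)*(2*G) = 4*G²)
r = 5194 (r = 6 - 1*(-5188) = 6 + 5188 = 5194)
1/(P(37) + r) = 1/(4*37² + 5194) = 1/(4*1369 + 5194) = 1/(5476 + 5194) = 1/10670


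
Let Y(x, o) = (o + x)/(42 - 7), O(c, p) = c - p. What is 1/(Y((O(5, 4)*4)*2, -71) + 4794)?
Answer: 5/23961 ≈ 0.00020867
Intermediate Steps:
Y(x, o) = o/35 + x/35 (Y(x, o) = (o + x)/35 = (o + x)*(1/35) = o/35 + x/35)
1/(Y((O(5, 4)*4)*2, -71) + 4794) = 1/(((1/35)*(-71) + (((5 - 1*4)*4)*2)/35) + 4794) = 1/((-71/35 + (((5 - 4)*4)*2)/35) + 4794) = 1/((-71/35 + ((1*4)*2)/35) + 4794) = 1/((-71/35 + (4*2)/35) + 4794) = 1/((-71/35 + (1/35)*8) + 4794) = 1/((-71/35 + 8/35) + 4794) = 1/(-9/5 + 4794) = 1/(23961/5) = 5/23961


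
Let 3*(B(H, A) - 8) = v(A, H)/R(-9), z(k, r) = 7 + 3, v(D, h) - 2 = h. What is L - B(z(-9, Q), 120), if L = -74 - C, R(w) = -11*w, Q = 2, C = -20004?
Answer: 1972274/99 ≈ 19922.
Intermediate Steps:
v(D, h) = 2 + h
z(k, r) = 10
L = 19930 (L = -74 - 1*(-20004) = -74 + 20004 = 19930)
B(H, A) = 2378/297 + H/297 (B(H, A) = 8 + ((2 + H)/((-11*(-9))))/3 = 8 + ((2 + H)/99)/3 = 8 + ((2 + H)*(1/99))/3 = 8 + (2/99 + H/99)/3 = 8 + (2/297 + H/297) = 2378/297 + H/297)
L - B(z(-9, Q), 120) = 19930 - (2378/297 + (1/297)*10) = 19930 - (2378/297 + 10/297) = 19930 - 1*796/99 = 19930 - 796/99 = 1972274/99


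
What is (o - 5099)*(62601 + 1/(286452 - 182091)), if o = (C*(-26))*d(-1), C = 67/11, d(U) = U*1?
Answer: -355054546675814/1147971 ≈ -3.0929e+8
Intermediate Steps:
d(U) = U
C = 67/11 (C = 67*(1/11) = 67/11 ≈ 6.0909)
o = 1742/11 (o = ((67/11)*(-26))*(-1) = -1742/11*(-1) = 1742/11 ≈ 158.36)
(o - 5099)*(62601 + 1/(286452 - 182091)) = (1742/11 - 5099)*(62601 + 1/(286452 - 182091)) = -54347*(62601 + 1/104361)/11 = -54347/11*6533102962/104361 = -355054546675814/1147971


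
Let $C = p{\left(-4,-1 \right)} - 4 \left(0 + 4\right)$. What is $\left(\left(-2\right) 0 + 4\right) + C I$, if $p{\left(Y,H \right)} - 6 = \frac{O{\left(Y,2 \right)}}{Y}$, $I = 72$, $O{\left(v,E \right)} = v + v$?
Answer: $-572$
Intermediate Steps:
$O{\left(v,E \right)} = 2 v$
$p{\left(Y,H \right)} = 8$ ($p{\left(Y,H \right)} = 6 + \frac{2 Y}{Y} = 6 + 2 = 8$)
$C = -8$ ($C = 8 - 4 \left(0 + 4\right) = 8 - 16 = -8$)
$\left(\left(-2\right) 0 + 4\right) + C I = \left(\left(-2\right) 0 + 4\right) - 576 = \left(0 + 4\right) - 576 = 4 - 576 = -572$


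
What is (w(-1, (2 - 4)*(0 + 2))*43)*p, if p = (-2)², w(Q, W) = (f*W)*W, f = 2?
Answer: 5504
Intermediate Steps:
w(Q, W) = 2*W² (w(Q, W) = (2*W)*W = 2*W²)
p = 4
(w(-1, (2 - 4)*(0 + 2))*43)*p = ((2*((2 - 4)*(0 + 2))²)*43)*4 = ((2*(-2*2)²)*43)*4 = ((2*(-4)²)*43)*4 = ((2*16)*43)*4 = (32*43)*4 = 1376*4 = 5504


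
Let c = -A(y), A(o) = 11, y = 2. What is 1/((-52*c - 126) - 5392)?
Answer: -1/4946 ≈ -0.00020218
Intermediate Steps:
c = -11 (c = -1*11 = -11)
1/((-52*c - 126) - 5392) = 1/((-52*(-11) - 126) - 5392) = 1/((572 - 126) - 5392) = 1/(446 - 5392) = 1/(-4946) = -1/4946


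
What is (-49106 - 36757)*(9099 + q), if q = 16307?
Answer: -2181435378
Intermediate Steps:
(-49106 - 36757)*(9099 + q) = (-49106 - 36757)*(9099 + 16307) = -85863*25406 = -2181435378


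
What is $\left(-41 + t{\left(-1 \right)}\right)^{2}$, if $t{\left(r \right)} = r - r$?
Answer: $1681$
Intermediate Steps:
$t{\left(r \right)} = 0$
$\left(-41 + t{\left(-1 \right)}\right)^{2} = \left(-41 + 0\right)^{2} = \left(-41\right)^{2} = 1681$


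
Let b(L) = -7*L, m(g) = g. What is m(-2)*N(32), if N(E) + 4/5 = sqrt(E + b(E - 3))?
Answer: 8/5 - 6*I*sqrt(19) ≈ 1.6 - 26.153*I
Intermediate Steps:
N(E) = -4/5 + sqrt(21 - 6*E) (N(E) = -4/5 + sqrt(E - 7*(E - 3)) = -4/5 + sqrt(E - 7*(-3 + E)) = -4/5 + sqrt(E + (21 - 7*E)) = -4/5 + sqrt(21 - 6*E))
m(-2)*N(32) = -2*(-4/5 + sqrt(21 - 6*32)) = -2*(-4/5 + sqrt(21 - 192)) = -2*(-4/5 + sqrt(-171)) = -2*(-4/5 + 3*I*sqrt(19)) = 8/5 - 6*I*sqrt(19)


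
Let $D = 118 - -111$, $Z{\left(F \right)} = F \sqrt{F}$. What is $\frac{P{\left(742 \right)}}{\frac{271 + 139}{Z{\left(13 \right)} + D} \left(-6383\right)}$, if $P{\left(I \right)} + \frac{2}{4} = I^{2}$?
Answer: $- \frac{252158083}{5234060} - \frac{1101127 \sqrt{13}}{402620} \approx -58.037$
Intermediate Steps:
$Z{\left(F \right)} = F^{\frac{3}{2}}$
$D = 229$ ($D = 118 + 111 = 229$)
$P{\left(I \right)} = - \frac{1}{2} + I^{2}$
$\frac{P{\left(742 \right)}}{\frac{271 + 139}{Z{\left(13 \right)} + D} \left(-6383\right)} = \frac{- \frac{1}{2} + 742^{2}}{\frac{271 + 139}{13^{\frac{3}{2}} + 229} \left(-6383\right)} = \frac{- \frac{1}{2} + 550564}{\frac{410}{13 \sqrt{13} + 229} \left(-6383\right)} = \frac{1101127}{2 \frac{410}{229 + 13 \sqrt{13}} \left(-6383\right)} = \frac{1101127}{2 \left(- \frac{2617030}{229 + 13 \sqrt{13}}\right)} = \frac{1101127 \left(- \frac{229}{2617030} - \frac{\sqrt{13}}{201310}\right)}{2} = - \frac{252158083}{5234060} - \frac{1101127 \sqrt{13}}{402620}$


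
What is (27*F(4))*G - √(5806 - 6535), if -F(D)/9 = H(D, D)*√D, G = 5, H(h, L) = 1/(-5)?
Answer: 486 - 27*I ≈ 486.0 - 27.0*I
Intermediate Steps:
H(h, L) = -⅕ (H(h, L) = 1*(-⅕) = -⅕)
F(D) = 9*√D/5 (F(D) = -(-9)*√D/5 = 9*√D/5)
(27*F(4))*G - √(5806 - 6535) = (27*(9*√4/5))*5 - √(5806 - 6535) = (27*((9/5)*2))*5 - √(-729) = (27*(18/5))*5 - 27*I = (486/5)*5 - 27*I = 486 - 27*I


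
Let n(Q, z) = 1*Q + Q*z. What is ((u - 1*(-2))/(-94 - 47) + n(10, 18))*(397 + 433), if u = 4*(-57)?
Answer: 22423280/141 ≈ 1.5903e+5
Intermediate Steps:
n(Q, z) = Q + Q*z
u = -228
((u - 1*(-2))/(-94 - 47) + n(10, 18))*(397 + 433) = ((-228 - 1*(-2))/(-94 - 47) + 10*(1 + 18))*(397 + 433) = ((-228 + 2)/(-141) + 10*19)*830 = (-226*(-1/141) + 190)*830 = (226/141 + 190)*830 = (27016/141)*830 = 22423280/141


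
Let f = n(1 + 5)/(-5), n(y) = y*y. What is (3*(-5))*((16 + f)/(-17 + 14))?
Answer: 44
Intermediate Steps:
n(y) = y²
f = -36/5 (f = (1 + 5)²/(-5) = 6²*(-⅕) = 36*(-⅕) = -36/5 ≈ -7.2000)
(3*(-5))*((16 + f)/(-17 + 14)) = (3*(-5))*((16 - 36/5)/(-17 + 14)) = -132/(-3) = -132*(-1)/3 = -15*(-44/15) = 44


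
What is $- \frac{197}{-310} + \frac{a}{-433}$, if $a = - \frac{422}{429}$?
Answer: $\frac{36724949}{57584670} \approx 0.63776$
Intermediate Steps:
$a = - \frac{422}{429}$ ($a = \left(-422\right) \frac{1}{429} = - \frac{422}{429} \approx -0.98368$)
$- \frac{197}{-310} + \frac{a}{-433} = - \frac{197}{-310} - \frac{422}{429 \left(-433\right)} = \left(-197\right) \left(- \frac{1}{310}\right) - - \frac{422}{185757} = \frac{197}{310} + \frac{422}{185757} = \frac{36724949}{57584670}$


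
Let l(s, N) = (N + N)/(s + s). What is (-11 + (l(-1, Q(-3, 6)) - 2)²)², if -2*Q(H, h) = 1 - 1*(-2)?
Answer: 1849/16 ≈ 115.56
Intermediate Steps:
Q(H, h) = -3/2 (Q(H, h) = -(1 - 1*(-2))/2 = -(1 + 2)/2 = -½*3 = -3/2)
l(s, N) = N/s (l(s, N) = (2*N)/((2*s)) = (2*N)*(1/(2*s)) = N/s)
(-11 + (l(-1, Q(-3, 6)) - 2)²)² = (-11 + (-3/2/(-1) - 2)²)² = (-11 + (-3/2*(-1) - 2)²)² = (-11 + (3/2 - 2)²)² = (-11 + (-½)²)² = (-11 + ¼)² = (-43/4)² = 1849/16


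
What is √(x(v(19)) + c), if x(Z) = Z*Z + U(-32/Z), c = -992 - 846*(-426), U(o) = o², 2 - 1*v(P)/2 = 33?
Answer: 4*√21817599/31 ≈ 602.70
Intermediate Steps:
v(P) = -62 (v(P) = 4 - 2*33 = 4 - 66 = -62)
c = 359404 (c = -992 + 360396 = 359404)
x(Z) = Z² + 1024/Z² (x(Z) = Z*Z + (-32/Z)² = Z² + 1024/Z²)
√(x(v(19)) + c) = √((1024 + (-62)⁴)/(-62)² + 359404) = √((1024 + 14776336)/3844 + 359404) = √((1/3844)*14777360 + 359404) = √(3694340/961 + 359404) = √(349081584/961) = 4*√21817599/31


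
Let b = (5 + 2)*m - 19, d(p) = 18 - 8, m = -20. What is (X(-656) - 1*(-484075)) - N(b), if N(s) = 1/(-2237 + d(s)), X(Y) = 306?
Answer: 1078716488/2227 ≈ 4.8438e+5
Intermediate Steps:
d(p) = 10
b = -159 (b = (5 + 2)*(-20) - 19 = 7*(-20) - 19 = -140 - 19 = -159)
N(s) = -1/2227 (N(s) = 1/(-2237 + 10) = 1/(-2227) = -1/2227)
(X(-656) - 1*(-484075)) - N(b) = (306 - 1*(-484075)) - 1*(-1/2227) = (306 + 484075) + 1/2227 = 484381 + 1/2227 = 1078716488/2227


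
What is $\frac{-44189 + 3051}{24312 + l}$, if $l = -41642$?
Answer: $\frac{20569}{8665} \approx 2.3738$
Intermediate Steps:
$\frac{-44189 + 3051}{24312 + l} = \frac{-44189 + 3051}{24312 - 41642} = - \frac{41138}{-17330} = \left(-41138\right) \left(- \frac{1}{17330}\right) = \frac{20569}{8665}$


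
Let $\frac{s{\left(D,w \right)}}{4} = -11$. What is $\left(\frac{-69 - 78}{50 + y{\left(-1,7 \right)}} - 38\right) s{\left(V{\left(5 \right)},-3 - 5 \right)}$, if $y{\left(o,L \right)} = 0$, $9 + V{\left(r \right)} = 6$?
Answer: $\frac{45034}{25} \approx 1801.4$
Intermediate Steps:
$V{\left(r \right)} = -3$ ($V{\left(r \right)} = -9 + 6 = -3$)
$s{\left(D,w \right)} = -44$ ($s{\left(D,w \right)} = 4 \left(-11\right) = -44$)
$\left(\frac{-69 - 78}{50 + y{\left(-1,7 \right)}} - 38\right) s{\left(V{\left(5 \right)},-3 - 5 \right)} = \left(\frac{-69 - 78}{50 + 0} - 38\right) \left(-44\right) = \left(- \frac{147}{50} - 38\right) \left(-44\right) = \left(- \frac{2047}{50}\right) \left(-44\right) = \frac{45034}{25}$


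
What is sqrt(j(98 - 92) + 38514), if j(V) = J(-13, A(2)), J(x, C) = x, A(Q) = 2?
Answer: sqrt(38501) ≈ 196.22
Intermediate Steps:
j(V) = -13
sqrt(j(98 - 92) + 38514) = sqrt(-13 + 38514) = sqrt(38501)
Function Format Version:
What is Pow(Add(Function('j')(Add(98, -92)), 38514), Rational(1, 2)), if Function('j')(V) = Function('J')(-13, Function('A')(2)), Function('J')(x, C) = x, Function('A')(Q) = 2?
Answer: Pow(38501, Rational(1, 2)) ≈ 196.22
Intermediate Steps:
Function('j')(V) = -13
Pow(Add(Function('j')(Add(98, -92)), 38514), Rational(1, 2)) = Pow(Add(-13, 38514), Rational(1, 2)) = Pow(38501, Rational(1, 2))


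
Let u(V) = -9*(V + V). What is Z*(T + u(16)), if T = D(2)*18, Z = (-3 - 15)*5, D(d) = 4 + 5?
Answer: 11340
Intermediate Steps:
D(d) = 9
Z = -90 (Z = -18*5 = -90)
u(V) = -18*V
T = 162 (T = 9*18 = 162)
Z*(T + u(16)) = -90*(162 - 18*16) = -90*(162 - 288) = -90*(-126) = 11340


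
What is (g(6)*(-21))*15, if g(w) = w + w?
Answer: -3780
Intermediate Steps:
g(w) = 2*w
(g(6)*(-21))*15 = ((2*6)*(-21))*15 = (12*(-21))*15 = -252*15 = -3780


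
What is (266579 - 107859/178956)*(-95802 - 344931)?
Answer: -2336169107409605/19884 ≈ -1.1749e+11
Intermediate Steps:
(266579 - 107859/178956)*(-95802 - 344931) = (266579 - 107859*1/178956)*(-440733) = (266579 - 35953/59652)*(-440733) = (15901934555/59652)*(-440733) = -2336169107409605/19884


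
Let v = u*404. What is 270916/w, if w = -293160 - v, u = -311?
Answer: -67729/41879 ≈ -1.6173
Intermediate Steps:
v = -125644 (v = -311*404 = -125644)
w = -167516 (w = -293160 - 1*(-125644) = -293160 + 125644 = -167516)
270916/w = 270916/(-167516) = 270916*(-1/167516) = -67729/41879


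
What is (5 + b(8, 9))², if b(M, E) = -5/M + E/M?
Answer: 121/4 ≈ 30.250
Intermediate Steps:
(5 + b(8, 9))² = (5 + (-5 + 9)/8)² = (5 + (⅛)*4)² = (5 + ½)² = (11/2)² = 121/4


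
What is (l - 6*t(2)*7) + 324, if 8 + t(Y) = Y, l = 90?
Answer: 666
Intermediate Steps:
t(Y) = -8 + Y
(l - 6*t(2)*7) + 324 = (90 - 6*(-8 + 2)*7) + 324 = (90 - 6*(-6)*7) + 324 = (90 + 36*7) + 324 = (90 + 252) + 324 = 342 + 324 = 666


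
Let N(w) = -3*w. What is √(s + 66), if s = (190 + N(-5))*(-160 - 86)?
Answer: 6*I*√1399 ≈ 224.42*I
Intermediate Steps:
s = -50430 (s = (190 - 3*(-5))*(-160 - 86) = (190 + 15)*(-246) = 205*(-246) = -50430)
√(s + 66) = √(-50430 + 66) = √(-50364) = 6*I*√1399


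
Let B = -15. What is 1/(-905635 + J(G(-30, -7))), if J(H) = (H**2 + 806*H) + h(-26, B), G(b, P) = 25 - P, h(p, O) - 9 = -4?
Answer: -1/878814 ≈ -1.1379e-6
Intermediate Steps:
h(p, O) = 5 (h(p, O) = 9 - 4 = 5)
J(H) = 5 + H**2 + 806*H (J(H) = (H**2 + 806*H) + 5 = 5 + H**2 + 806*H)
1/(-905635 + J(G(-30, -7))) = 1/(-905635 + (5 + (25 - 1*(-7))**2 + 806*(25 - 1*(-7)))) = 1/(-905635 + (5 + (25 + 7)**2 + 806*(25 + 7))) = 1/(-905635 + (5 + 32**2 + 806*32)) = 1/(-905635 + (5 + 1024 + 25792)) = 1/(-905635 + 26821) = 1/(-878814) = -1/878814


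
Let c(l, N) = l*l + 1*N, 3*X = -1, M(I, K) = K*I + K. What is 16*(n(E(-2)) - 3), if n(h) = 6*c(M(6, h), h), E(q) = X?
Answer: 1328/3 ≈ 442.67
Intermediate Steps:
M(I, K) = K + I*K (M(I, K) = I*K + K = K + I*K)
X = -⅓ (X = (⅓)*(-1) = -⅓ ≈ -0.33333)
c(l, N) = N + l² (c(l, N) = l² + N = N + l²)
E(q) = -⅓
n(h) = 6*h + 294*h² (n(h) = 6*(h + (h*(1 + 6))²) = 6*(h + (h*7)²) = 6*(h + (7*h)²) = 6*(h + 49*h²) = 6*h + 294*h²)
16*(n(E(-2)) - 3) = 16*(6*(-⅓)*(1 + 49*(-⅓)) - 3) = 16*(6*(-⅓)*(1 - 49/3) - 3) = 16*(6*(-⅓)*(-46/3) - 3) = 16*(92/3 - 3) = 16*(83/3) = 1328/3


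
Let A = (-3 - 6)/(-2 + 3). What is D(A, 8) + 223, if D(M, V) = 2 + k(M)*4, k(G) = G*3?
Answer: 117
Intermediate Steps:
k(G) = 3*G
A = -9 (A = -9/1 = -9*1 = -9)
D(M, V) = 2 + 12*M (D(M, V) = 2 + (3*M)*4 = 2 + 12*M)
D(A, 8) + 223 = (2 + 12*(-9)) + 223 = (2 - 108) + 223 = -106 + 223 = 117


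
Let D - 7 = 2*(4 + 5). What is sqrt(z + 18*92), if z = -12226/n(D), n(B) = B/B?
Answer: I*sqrt(10570) ≈ 102.81*I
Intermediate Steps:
D = 25 (D = 7 + 2*(4 + 5) = 7 + 2*9 = 7 + 18 = 25)
n(B) = 1
z = -12226 (z = -12226/1 = -12226*1 = -12226)
sqrt(z + 18*92) = sqrt(-12226 + 18*92) = sqrt(-12226 + 1656) = sqrt(-10570) = I*sqrt(10570)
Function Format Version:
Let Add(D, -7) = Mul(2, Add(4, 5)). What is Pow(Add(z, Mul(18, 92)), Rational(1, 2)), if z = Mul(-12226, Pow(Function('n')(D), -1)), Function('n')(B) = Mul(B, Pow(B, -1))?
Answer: Mul(I, Pow(10570, Rational(1, 2))) ≈ Mul(102.81, I)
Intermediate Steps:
D = 25 (D = Add(7, Mul(2, Add(4, 5))) = Add(7, Mul(2, 9)) = Add(7, 18) = 25)
Function('n')(B) = 1
z = -12226 (z = Mul(-12226, Pow(1, -1)) = Mul(-12226, 1) = -12226)
Pow(Add(z, Mul(18, 92)), Rational(1, 2)) = Pow(Add(-12226, Mul(18, 92)), Rational(1, 2)) = Pow(Add(-12226, 1656), Rational(1, 2)) = Pow(-10570, Rational(1, 2)) = Mul(I, Pow(10570, Rational(1, 2)))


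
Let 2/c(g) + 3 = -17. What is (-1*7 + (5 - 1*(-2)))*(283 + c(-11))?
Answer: 0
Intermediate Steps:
c(g) = -⅒ (c(g) = 2/(-3 - 17) = 2/(-20) = 2*(-1/20) = -⅒)
(-1*7 + (5 - 1*(-2)))*(283 + c(-11)) = (-1*7 + (5 - 1*(-2)))*(283 - ⅒) = (-7 + (5 + 2))*(2829/10) = (-7 + 7)*(2829/10) = 0*(2829/10) = 0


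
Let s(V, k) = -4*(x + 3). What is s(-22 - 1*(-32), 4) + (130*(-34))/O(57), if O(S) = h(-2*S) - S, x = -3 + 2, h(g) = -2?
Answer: 3948/59 ≈ 66.915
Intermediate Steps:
x = -1
O(S) = -2 - S
s(V, k) = -8 (s(V, k) = -4*(-1 + 3) = -4*2 = -8)
s(-22 - 1*(-32), 4) + (130*(-34))/O(57) = -8 + (130*(-34))/(-2 - 1*57) = -8 - 4420/(-2 - 57) = -8 - 4420/(-59) = -8 - 4420*(-1/59) = -8 + 4420/59 = 3948/59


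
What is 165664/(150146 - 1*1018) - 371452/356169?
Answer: 451310920/6639346329 ≈ 0.067975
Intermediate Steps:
165664/(150146 - 1*1018) - 371452/356169 = 165664/(150146 - 1018) - 371452*1/356169 = 165664/149128 - 371452/356169 = 165664*(1/149128) - 371452/356169 = 20708/18641 - 371452/356169 = 451310920/6639346329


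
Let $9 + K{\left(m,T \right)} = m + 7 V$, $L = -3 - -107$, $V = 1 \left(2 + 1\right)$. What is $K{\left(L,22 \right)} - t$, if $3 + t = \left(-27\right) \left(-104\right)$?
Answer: $-2689$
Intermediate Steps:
$t = 2805$ ($t = -3 - -2808 = -3 + 2808 = 2805$)
$V = 3$ ($V = 1 \cdot 3 = 3$)
$L = 104$ ($L = -3 + 107 = 104$)
$K{\left(m,T \right)} = 12 + m$ ($K{\left(m,T \right)} = -9 + \left(m + 7 \cdot 3\right) = -9 + \left(m + 21\right) = -9 + \left(21 + m\right) = 12 + m$)
$K{\left(L,22 \right)} - t = \left(12 + 104\right) - 2805 = 116 - 2805 = -2689$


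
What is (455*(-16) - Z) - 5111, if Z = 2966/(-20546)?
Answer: -127291260/10273 ≈ -12391.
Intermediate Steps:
Z = -1483/10273 (Z = 2966*(-1/20546) = -1483/10273 ≈ -0.14436)
(455*(-16) - Z) - 5111 = (455*(-16) - 1*(-1483/10273)) - 5111 = (-7280 + 1483/10273) - 5111 = -74785957/10273 - 5111 = -127291260/10273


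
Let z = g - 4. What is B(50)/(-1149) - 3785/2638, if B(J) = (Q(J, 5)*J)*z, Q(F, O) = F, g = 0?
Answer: 22031035/3031062 ≈ 7.2684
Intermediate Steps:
z = -4 (z = 0 - 4 = -4)
B(J) = -4*J² (B(J) = (J*J)*(-4) = J²*(-4) = -4*J²)
B(50)/(-1149) - 3785/2638 = -4*50²/(-1149) - 3785/2638 = -4*2500*(-1/1149) - 3785*1/2638 = -10000*(-1/1149) - 3785/2638 = 10000/1149 - 3785/2638 = 22031035/3031062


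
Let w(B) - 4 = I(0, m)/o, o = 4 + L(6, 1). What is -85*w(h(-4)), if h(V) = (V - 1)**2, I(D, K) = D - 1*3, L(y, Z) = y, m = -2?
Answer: -629/2 ≈ -314.50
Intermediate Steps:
I(D, K) = -3 + D (I(D, K) = D - 3 = -3 + D)
o = 10 (o = 4 + 6 = 10)
h(V) = (-1 + V)**2
w(B) = 37/10 (w(B) = 4 + (-3 + 0)/10 = 4 - 3*1/10 = 4 - 3/10 = 37/10)
-85*w(h(-4)) = -85*37/10 = -629/2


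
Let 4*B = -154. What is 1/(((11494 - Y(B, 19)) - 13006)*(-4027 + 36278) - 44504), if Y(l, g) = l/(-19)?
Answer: -38/1857187935 ≈ -2.0461e-8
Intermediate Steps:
B = -77/2 (B = (¼)*(-154) = -77/2 ≈ -38.500)
Y(l, g) = -l/19 (Y(l, g) = l*(-1/19) = -l/19)
1/(((11494 - Y(B, 19)) - 13006)*(-4027 + 36278) - 44504) = 1/(((11494 - (-1)*(-77)/(19*2)) - 13006)*(-4027 + 36278) - 44504) = 1/(((11494 - 1*77/38) - 13006)*32251 - 44504) = 1/(((11494 - 77/38) - 13006)*32251 - 44504) = 1/((436695/38 - 13006)*32251 - 44504) = 1/(-57533/38*32251 - 44504) = 1/(-1855496783/38 - 44504) = 1/(-1857187935/38) = -38/1857187935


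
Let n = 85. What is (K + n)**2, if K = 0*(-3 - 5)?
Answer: 7225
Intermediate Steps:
K = 0 (K = 0*(-8) = 0)
(K + n)**2 = (0 + 85)**2 = 85**2 = 7225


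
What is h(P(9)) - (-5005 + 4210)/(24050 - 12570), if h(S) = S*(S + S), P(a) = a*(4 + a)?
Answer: 62860047/2296 ≈ 27378.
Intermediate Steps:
h(S) = 2*S² (h(S) = S*(2*S) = 2*S²)
h(P(9)) - (-5005 + 4210)/(24050 - 12570) = 2*(9*(4 + 9))² - (-5005 + 4210)/(24050 - 12570) = 2*(9*13)² - (-795)/11480 = 2*117² - (-795)/11480 = 2*13689 - 1*(-159/2296) = 27378 + 159/2296 = 62860047/2296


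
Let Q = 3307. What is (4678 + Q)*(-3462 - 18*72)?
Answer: -37992630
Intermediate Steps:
(4678 + Q)*(-3462 - 18*72) = (4678 + 3307)*(-3462 - 18*72) = 7985*(-3462 - 1296) = 7985*(-4758) = -37992630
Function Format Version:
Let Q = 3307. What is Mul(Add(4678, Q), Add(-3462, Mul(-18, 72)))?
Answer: -37992630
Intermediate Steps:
Mul(Add(4678, Q), Add(-3462, Mul(-18, 72))) = Mul(Add(4678, 3307), Add(-3462, Mul(-18, 72))) = Mul(7985, Add(-3462, -1296)) = Mul(7985, -4758) = -37992630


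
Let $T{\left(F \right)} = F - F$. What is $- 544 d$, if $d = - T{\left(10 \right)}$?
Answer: $0$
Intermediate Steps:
$T{\left(F \right)} = 0$
$d = 0$ ($d = \left(-1\right) 0 = 0$)
$- 544 d = \left(-544\right) 0 = 0$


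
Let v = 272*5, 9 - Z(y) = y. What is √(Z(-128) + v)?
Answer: √1497 ≈ 38.691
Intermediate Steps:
Z(y) = 9 - y
v = 1360
√(Z(-128) + v) = √((9 - 1*(-128)) + 1360) = √((9 + 128) + 1360) = √(137 + 1360) = √1497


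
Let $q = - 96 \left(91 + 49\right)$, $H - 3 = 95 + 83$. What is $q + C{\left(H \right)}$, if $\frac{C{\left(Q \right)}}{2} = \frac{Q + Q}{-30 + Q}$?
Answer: $- \frac{2028716}{151} \approx -13435.0$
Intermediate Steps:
$H = 181$ ($H = 3 + \left(95 + 83\right) = 3 + 178 = 181$)
$C{\left(Q \right)} = \frac{4 Q}{-30 + Q}$ ($C{\left(Q \right)} = 2 \frac{Q + Q}{-30 + Q} = 2 \frac{2 Q}{-30 + Q} = \frac{4 Q}{-30 + Q}$)
$q = -13440$ ($q = \left(-96\right) 140 = -13440$)
$q + C{\left(H \right)} = -13440 + 4 \cdot 181 \frac{1}{-30 + 181} = -13440 + 4 \cdot 181 \cdot \frac{1}{151} = -13440 + \frac{724}{151} = - \frac{2028716}{151}$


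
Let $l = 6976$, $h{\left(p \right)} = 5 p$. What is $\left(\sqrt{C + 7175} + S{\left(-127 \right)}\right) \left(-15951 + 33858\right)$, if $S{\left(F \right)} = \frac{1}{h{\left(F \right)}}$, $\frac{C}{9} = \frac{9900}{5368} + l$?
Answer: $- \frac{141}{5} + \frac{17907 \sqrt{1041516806}}{122} \approx 4.7369 \cdot 10^{6}$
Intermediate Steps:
$C = \frac{7661673}{122}$ ($C = 9 \left(\frac{9900}{5368} + 6976\right) = 9 \left(9900 \cdot \frac{1}{5368} + 6976\right) = 9 \left(\frac{225}{122} + 6976\right) = 9 \cdot \frac{851297}{122} = \frac{7661673}{122} \approx 62801.0$)
$S{\left(F \right)} = \frac{1}{5 F}$
$\left(\sqrt{C + 7175} + S{\left(-127 \right)}\right) \left(-15951 + 33858\right) = \left(\sqrt{\frac{7661673}{122} + 7175} + \frac{1}{5 \left(-127\right)}\right) \left(-15951 + 33858\right) = \left(\sqrt{\frac{8537023}{122}} + \frac{1}{5} \left(- \frac{1}{127}\right)\right) 17907 = \left(\frac{\sqrt{1041516806}}{122} - \frac{1}{635}\right) 17907 = \left(- \frac{1}{635} + \frac{\sqrt{1041516806}}{122}\right) 17907 = - \frac{141}{5} + \frac{17907 \sqrt{1041516806}}{122}$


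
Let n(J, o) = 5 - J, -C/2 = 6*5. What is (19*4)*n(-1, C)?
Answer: 456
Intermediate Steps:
C = -60 (C = -12*5 = -2*30 = -60)
(19*4)*n(-1, C) = (19*4)*(5 - 1*(-1)) = 76*(5 + 1) = 76*6 = 456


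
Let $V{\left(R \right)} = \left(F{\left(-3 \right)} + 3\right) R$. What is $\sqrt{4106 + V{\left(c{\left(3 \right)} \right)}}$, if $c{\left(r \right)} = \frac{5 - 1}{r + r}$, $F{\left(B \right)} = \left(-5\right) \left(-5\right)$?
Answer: $\frac{\sqrt{37122}}{3} \approx 64.224$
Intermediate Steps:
$F{\left(B \right)} = 25$
$c{\left(r \right)} = \frac{2}{r}$ ($c{\left(r \right)} = \frac{4}{2 r} = 4 \frac{1}{2 r} = \frac{2}{r}$)
$V{\left(R \right)} = 28 R$ ($V{\left(R \right)} = \left(25 + 3\right) R = 28 R$)
$\sqrt{4106 + V{\left(c{\left(3 \right)} \right)}} = \sqrt{4106 + 28 \cdot \frac{2}{3}} = \sqrt{4106 + \frac{56}{3}} = \sqrt{\frac{12374}{3}} = \frac{\sqrt{37122}}{3}$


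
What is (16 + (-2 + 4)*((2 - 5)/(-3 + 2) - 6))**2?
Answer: 100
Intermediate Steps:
(16 + (-2 + 4)*((2 - 5)/(-3 + 2) - 6))**2 = (16 + 2*(-3/(-1) - 6))**2 = (16 + 2*(-3*(-1) - 6))**2 = (16 + 2*(3 - 6))**2 = (16 + 2*(-3))**2 = (16 - 6)**2 = 10**2 = 100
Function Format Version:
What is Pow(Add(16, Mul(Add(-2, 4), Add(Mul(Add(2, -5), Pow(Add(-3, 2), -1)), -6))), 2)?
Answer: 100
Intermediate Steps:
Pow(Add(16, Mul(Add(-2, 4), Add(Mul(Add(2, -5), Pow(Add(-3, 2), -1)), -6))), 2) = Pow(Add(16, Mul(2, Add(Mul(-3, Pow(-1, -1)), -6))), 2) = Pow(Add(16, Mul(2, Add(Mul(-3, -1), -6))), 2) = Pow(Add(16, Mul(2, Add(3, -6))), 2) = Pow(Add(16, Mul(2, -3)), 2) = Pow(Add(16, -6), 2) = Pow(10, 2) = 100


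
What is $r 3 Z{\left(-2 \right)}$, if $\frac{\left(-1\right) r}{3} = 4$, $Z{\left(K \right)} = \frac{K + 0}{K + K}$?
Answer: $-18$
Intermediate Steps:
$Z{\left(K \right)} = \frac{1}{2}$ ($Z{\left(K \right)} = \frac{K}{2 K} = K \frac{1}{2 K} = \frac{1}{2}$)
$r = -12$ ($r = \left(-3\right) 4 = -12$)
$r 3 Z{\left(-2 \right)} = \left(-12\right) 3 \cdot \frac{1}{2} = \left(-36\right) \frac{1}{2} = -18$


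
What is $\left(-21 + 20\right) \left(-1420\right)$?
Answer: $1420$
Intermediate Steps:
$\left(-21 + 20\right) \left(-1420\right) = \left(-1\right) \left(-1420\right) = 1420$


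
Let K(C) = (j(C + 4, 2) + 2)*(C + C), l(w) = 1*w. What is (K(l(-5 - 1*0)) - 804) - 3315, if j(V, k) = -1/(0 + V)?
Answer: -4149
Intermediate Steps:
l(w) = w
j(V, k) = -1/V
K(C) = 2*C*(2 - 1/(4 + C)) (K(C) = (-1/(C + 4) + 2)*(C + C) = (-1/(4 + C) + 2)*(2*C) = (2 - 1/(4 + C))*(2*C) = 2*C*(2 - 1/(4 + C)))
(K(l(-5 - 1*0)) - 804) - 3315 = (2*(-5 - 1*0)*(7 + 2*(-5 - 1*0))/(4 + (-5 - 1*0)) - 804) - 3315 = (2*(-5 + 0)*(7 + 2*(-5 + 0))/(4 + (-5 + 0)) - 804) - 3315 = (2*(-5)*(7 + 2*(-5))/(4 - 5) - 804) - 3315 = (2*(-5)*(7 - 10)/(-1) - 804) - 3315 = (2*(-5)*(-1)*(-3) - 804) - 3315 = (-30 - 804) - 3315 = -834 - 3315 = -4149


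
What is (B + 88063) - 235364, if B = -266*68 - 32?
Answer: -165421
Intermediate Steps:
B = -18120 (B = -18088 - 32 = -18120)
(B + 88063) - 235364 = (-18120 + 88063) - 235364 = 69943 - 235364 = -165421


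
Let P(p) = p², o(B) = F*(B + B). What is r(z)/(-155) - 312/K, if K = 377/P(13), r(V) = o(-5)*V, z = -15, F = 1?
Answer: -126606/899 ≈ -140.83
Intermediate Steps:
o(B) = 2*B (o(B) = 1*(B + B) = 1*(2*B) = 2*B)
r(V) = -10*V (r(V) = (2*(-5))*V = -10*V)
K = 29/13 (K = 377/(13²) = 377/169 = 377*(1/169) = 29/13 ≈ 2.2308)
r(z)/(-155) - 312/K = -10*(-15)/(-155) - 312/29/13 = 150*(-1/155) - 312*13/29 = -30/31 - 4056/29 = -126606/899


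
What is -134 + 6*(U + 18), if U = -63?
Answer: -404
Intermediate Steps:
-134 + 6*(U + 18) = -134 + 6*(-63 + 18) = -134 + 6*(-45) = -134 - 270 = -404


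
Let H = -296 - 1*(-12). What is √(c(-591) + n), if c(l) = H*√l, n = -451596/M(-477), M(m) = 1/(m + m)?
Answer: 2*√(107705646 - 71*I*√591) ≈ 20756.0 - 0.16632*I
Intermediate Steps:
M(m) = 1/(2*m)
H = -284 (H = -296 + 12 = -284)
n = 430822584 (n = -451596/((½)/(-477)) = -451596/((½)*(-1/477)) = -451596/(-1/954) = -451596*(-954) = 430822584)
c(l) = -284*√l
√(c(-591) + n) = √(-284*I*√591 + 430822584) = √(430822584 - 284*I*√591)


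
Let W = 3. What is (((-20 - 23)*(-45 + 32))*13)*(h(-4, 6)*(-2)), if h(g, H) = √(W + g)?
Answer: -14534*I ≈ -14534.0*I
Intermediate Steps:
h(g, H) = √(3 + g)
(((-20 - 23)*(-45 + 32))*13)*(h(-4, 6)*(-2)) = (((-20 - 23)*(-45 + 32))*13)*(√(3 - 4)*(-2)) = (-43*(-13)*13)*(√(-1)*(-2)) = (559*13)*(I*(-2)) = 7267*(-2*I) = -14534*I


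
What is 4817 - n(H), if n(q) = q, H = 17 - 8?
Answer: 4808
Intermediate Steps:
H = 9
4817 - n(H) = 4817 - 1*9 = 4817 - 9 = 4808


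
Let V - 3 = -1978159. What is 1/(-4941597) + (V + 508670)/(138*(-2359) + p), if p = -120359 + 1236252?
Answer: -7261608399493/3905596130547 ≈ -1.8593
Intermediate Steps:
V = -1978156 (V = 3 - 1978159 = -1978156)
p = 1115893
1/(-4941597) + (V + 508670)/(138*(-2359) + p) = 1/(-4941597) + (-1978156 + 508670)/(138*(-2359) + 1115893) = -1/4941597 - 1469486/(-325542 + 1115893) = -1/4941597 - 1469486/790351 = -7261608399493/3905596130547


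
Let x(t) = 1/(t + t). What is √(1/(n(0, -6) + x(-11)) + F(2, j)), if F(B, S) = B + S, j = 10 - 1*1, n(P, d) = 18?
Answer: √1724965/395 ≈ 3.3250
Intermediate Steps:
x(t) = 1/(2*t)
j = 9 (j = 10 - 1 = 9)
√(1/(n(0, -6) + x(-11)) + F(2, j)) = √(1/(18 + (½)/(-11)) + (2 + 9)) = √(1/(18 + (½)*(-1/11)) + 11) = √(1/(18 - 1/22) + 11) = √(1/(395/22) + 11) = √(22/395 + 11) = √(4367/395) = √1724965/395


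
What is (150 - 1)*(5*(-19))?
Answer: -14155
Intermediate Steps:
(150 - 1)*(5*(-19)) = 149*(-95) = -14155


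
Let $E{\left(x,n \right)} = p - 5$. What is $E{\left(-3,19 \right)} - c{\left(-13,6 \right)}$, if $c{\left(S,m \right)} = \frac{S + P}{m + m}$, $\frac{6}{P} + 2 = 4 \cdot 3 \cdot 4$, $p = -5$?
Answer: $- \frac{616}{69} \approx -8.9275$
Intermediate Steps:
$P = \frac{3}{23}$ ($P = \frac{6}{-2 + 4 \cdot 3 \cdot 4} = \frac{6}{-2 + 12 \cdot 4} = \frac{6}{-2 + 48} = \frac{6}{46} = 6 \cdot \frac{1}{46} = \frac{3}{23} \approx 0.13043$)
$E{\left(x,n \right)} = -10$ ($E{\left(x,n \right)} = -5 - 5 = -10$)
$c{\left(S,m \right)} = \frac{\frac{3}{23} + S}{2 m}$ ($c{\left(S,m \right)} = \frac{S + \frac{3}{23}}{m + m} = \frac{\frac{3}{23} + S}{2 m}$)
$E{\left(-3,19 \right)} - c{\left(-13,6 \right)} = -10 - \frac{3 + 23 \left(-13\right)}{46 \cdot 6} = -10 - \frac{1}{46} \cdot \frac{1}{6} \left(3 - 299\right) = -10 - \frac{1}{46} \cdot \frac{1}{6} \left(-296\right) = -10 - - \frac{74}{69} = -10 + \frac{74}{69} = - \frac{616}{69}$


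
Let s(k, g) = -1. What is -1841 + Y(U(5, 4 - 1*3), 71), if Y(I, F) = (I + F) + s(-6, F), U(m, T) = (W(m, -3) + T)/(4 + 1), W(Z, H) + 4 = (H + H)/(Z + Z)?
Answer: -44293/25 ≈ -1771.7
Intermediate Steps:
W(Z, H) = -4 + H/Z (W(Z, H) = -4 + (H + H)/(Z + Z) = -4 + (2*H)/((2*Z)) = -4 + (2*H)*(1/(2*Z)) = -4 + H/Z)
U(m, T) = -⅘ - 3/(5*m) + T/5 (U(m, T) = ((-4 - 3/m) + T)/(4 + 1) = (-4 + T - 3/m)/5 = (-4 + T - 3/m)*(⅕) = -⅘ - 3/(5*m) + T/5)
Y(I, F) = -1 + F + I (Y(I, F) = (I + F) - 1 = (F + I) - 1 = -1 + F + I)
-1841 + Y(U(5, 4 - 1*3), 71) = -1841 + (-1 + 71 + (⅕)*(-3 - 4*5 + (4 - 1*3)*5)/5) = -1841 + (-1 + 71 + (⅕)*(⅕)*(-3 - 20 + (4 - 3)*5)) = -1841 + (-1 + 71 + (⅕)*(⅕)*(-3 - 20 + 1*5)) = -1841 + (-1 + 71 + (⅕)*(⅕)*(-3 - 20 + 5)) = -1841 + (-1 + 71 + (⅕)*(⅕)*(-18)) = -1841 + (-1 + 71 - 18/25) = -1841 + 1732/25 = -44293/25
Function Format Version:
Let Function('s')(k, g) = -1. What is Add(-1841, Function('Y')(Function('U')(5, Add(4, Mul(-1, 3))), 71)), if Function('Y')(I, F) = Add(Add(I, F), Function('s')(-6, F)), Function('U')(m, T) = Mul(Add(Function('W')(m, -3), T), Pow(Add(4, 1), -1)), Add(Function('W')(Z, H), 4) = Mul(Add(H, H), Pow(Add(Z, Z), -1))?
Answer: Rational(-44293, 25) ≈ -1771.7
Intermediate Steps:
Function('W')(Z, H) = Add(-4, Mul(H, Pow(Z, -1))) (Function('W')(Z, H) = Add(-4, Mul(Add(H, H), Pow(Add(Z, Z), -1))) = Add(-4, Mul(Mul(2, H), Pow(Mul(2, Z), -1))) = Add(-4, Mul(Mul(2, H), Mul(Rational(1, 2), Pow(Z, -1)))) = Add(-4, Mul(H, Pow(Z, -1))))
Function('U')(m, T) = Add(Rational(-4, 5), Mul(Rational(-3, 5), Pow(m, -1)), Mul(Rational(1, 5), T)) (Function('U')(m, T) = Mul(Add(Add(-4, Mul(-3, Pow(m, -1))), T), Pow(Add(4, 1), -1)) = Mul(Add(-4, T, Mul(-3, Pow(m, -1))), Pow(5, -1)) = Mul(Add(-4, T, Mul(-3, Pow(m, -1))), Rational(1, 5)) = Add(Rational(-4, 5), Mul(Rational(-3, 5), Pow(m, -1)), Mul(Rational(1, 5), T)))
Function('Y')(I, F) = Add(-1, F, I) (Function('Y')(I, F) = Add(Add(I, F), -1) = Add(Add(F, I), -1) = Add(-1, F, I))
Add(-1841, Function('Y')(Function('U')(5, Add(4, Mul(-1, 3))), 71)) = Add(-1841, Add(-1, 71, Mul(Rational(1, 5), Pow(5, -1), Add(-3, Mul(-4, 5), Mul(Add(4, Mul(-1, 3)), 5))))) = Add(-1841, Add(-1, 71, Mul(Rational(1, 5), Rational(1, 5), Add(-3, -20, Mul(Add(4, -3), 5))))) = Add(-1841, Add(-1, 71, Mul(Rational(1, 5), Rational(1, 5), Add(-3, -20, Mul(1, 5))))) = Add(-1841, Add(-1, 71, Mul(Rational(1, 5), Rational(1, 5), Add(-3, -20, 5)))) = Add(-1841, Add(-1, 71, Mul(Rational(1, 5), Rational(1, 5), -18))) = Add(-1841, Add(-1, 71, Rational(-18, 25))) = Add(-1841, Rational(1732, 25)) = Rational(-44293, 25)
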